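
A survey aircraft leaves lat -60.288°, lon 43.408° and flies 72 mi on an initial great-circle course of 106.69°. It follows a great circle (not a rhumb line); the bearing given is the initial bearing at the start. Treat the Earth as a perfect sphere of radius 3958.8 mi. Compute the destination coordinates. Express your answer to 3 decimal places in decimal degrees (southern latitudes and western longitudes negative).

latitude -60.572°, longitude 45.440°

δ = 72/3958.8 = 0.018187 rad (1.0421°).
Start latitude φ₁ = -1.052224 rad; initial bearing θ = 1.862092 rad.
Applying the spherical law of cosines for sides, sin φ₂ = sin φ₁ cos δ + cos φ₁ sin δ cos θ = -0.870973, so φ₂ = -60.572°.
Then Δλ = atan2(0.008634, 0.243371) = 0.035463 rad, from sin θ sin δ cos φ₁ over cos δ − sin φ₁ sin φ₂.
λ₂ = λ₁ + Δλ = 45.440°.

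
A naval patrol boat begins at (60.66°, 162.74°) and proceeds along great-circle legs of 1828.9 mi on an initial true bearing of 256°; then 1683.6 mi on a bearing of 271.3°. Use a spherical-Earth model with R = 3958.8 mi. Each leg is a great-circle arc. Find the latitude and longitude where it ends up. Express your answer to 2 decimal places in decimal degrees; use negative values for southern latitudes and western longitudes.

Apply the spherical direct solution leg by leg, carrying full precision between legs.
Leg 1: from (60.66°, 162.74°), δ = 1828.9/3958.8 = 0.461983 rad, θ = 256° → φ = 46.68°, λ = 123.66°.
Leg 2: from (46.68°, 123.66°), δ = 1683.6/3958.8 = 0.425280 rad, θ = 271.3° → φ = 42.00°, λ = 89.95°.

latitude 42.00°, longitude 89.95°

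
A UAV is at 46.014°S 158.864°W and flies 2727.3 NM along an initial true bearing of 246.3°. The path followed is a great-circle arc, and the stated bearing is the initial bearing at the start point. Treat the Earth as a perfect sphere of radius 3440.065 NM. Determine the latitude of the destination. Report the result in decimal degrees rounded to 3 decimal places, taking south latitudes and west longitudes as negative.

δ = 2727.3/3440.065 = 0.792805 rad (45.4244°).
With φ₁ = -46.014° = -0.803096 rad and θ = 246.3° = 4.298746 rad:
Applying the spherical law of cosines for sides, sin φ₂ = sin φ₁ cos δ + cos φ₁ sin δ cos θ = -0.703830, so φ₂ = -44.735°.
Δλ = atan2( sin θ sin δ cos φ₁ , cos δ − sin φ₁ sin φ₂ ) = atan2(-0.452976, 0.195438) = -1.163473 rad = -66.662°.
λ₂ = -158.864° + -66.662° = -225.526°, normalized to (−180°, 180°] → 134.474°.

latitude -44.735°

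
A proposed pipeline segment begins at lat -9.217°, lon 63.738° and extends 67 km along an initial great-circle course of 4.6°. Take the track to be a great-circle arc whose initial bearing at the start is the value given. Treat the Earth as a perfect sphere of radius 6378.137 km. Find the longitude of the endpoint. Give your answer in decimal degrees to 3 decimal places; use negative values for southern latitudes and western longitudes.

longitude 63.787°

Central angle δ = d/R = 0.010505 rad.
Converting: φ₁ = -0.160867 rad, θ = 0.080285 rad.
Destination latitude: φ₂ = arcsin( sin φ₁ cos δ + cos φ₁ sin δ cos θ ) = arcsin(-0.149830) = -8.617°.
For the longitude increment, Δλ = atan2( sin θ sin δ cos φ₁, cos δ − sin φ₁ sin φ₂ ) = atan2(0.000832, 0.975946) = 0.049°.
λ₂ = 63.738° + 0.049° = 63.787°.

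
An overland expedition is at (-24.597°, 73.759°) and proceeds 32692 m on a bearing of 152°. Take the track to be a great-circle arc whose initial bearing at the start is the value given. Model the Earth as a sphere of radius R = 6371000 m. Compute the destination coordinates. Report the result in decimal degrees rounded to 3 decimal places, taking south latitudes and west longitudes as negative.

latitude -24.857°, longitude 73.911°

Central angle δ = d/R = 0.005131 rad.
With φ₁ = -24.597° = -0.429299 rad and θ = 152° = 2.652900 rad:
Applying the spherical law of cosines for sides, sin φ₂ = sin φ₁ cos δ + cos φ₁ sin δ cos θ = -0.420347, so φ₂ = -24.857°.
For the longitude increment, Δλ = atan2( sin θ sin δ cos φ₁, cos δ − sin φ₁ sin φ₂ ) = atan2(0.002190, 0.825024) = 0.152°.
λ₂ = 73.759° + 0.152° = 73.911°.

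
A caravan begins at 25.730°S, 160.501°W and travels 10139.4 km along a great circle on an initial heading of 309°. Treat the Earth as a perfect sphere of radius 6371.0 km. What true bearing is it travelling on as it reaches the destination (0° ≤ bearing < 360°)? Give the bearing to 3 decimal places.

final bearing 301.099°

δ = 10139.4/6371 = 1.591493 rad (91.1858°).
Start latitude φ₁ = -0.449073 rad; initial bearing θ = 5.393067 rad.
sin φ₂ = sin φ₁ cos δ + cos φ₁ sin δ cos θ = (-0.434131)(-0.020695) + (0.900850)(0.999786)(0.629320) = 0.575786
φ₂ = asin(0.575786) = 0.613565 rad = 35.155°.
For the longitude increment, Δλ = atan2( sin θ sin δ cos φ₁, cos δ − sin φ₁ sin φ₂ ) = atan2(-0.699942, 0.229272) = -71.863°.
λ₂ = -160.501° + -71.863° = -232.364°, normalized to (−180°, 180°] → 127.636°.
The forward bearing on arrival equals the back-azimuth from the destination plus 180°.
Back-azimuth from P₂ (35.155°, 127.636°) to P₁ (-25.730°, -160.501°), with Δλ' = λ₁ − λ₂ = -288.137°: atan2( sin Δλ' cos φ₁ , cos φ₂ sin φ₁ − sin φ₂ cos φ₁ cos Δλ' ) = 121.099°.
Final bearing = (121.099° + 180°) mod 360° = 301.099°.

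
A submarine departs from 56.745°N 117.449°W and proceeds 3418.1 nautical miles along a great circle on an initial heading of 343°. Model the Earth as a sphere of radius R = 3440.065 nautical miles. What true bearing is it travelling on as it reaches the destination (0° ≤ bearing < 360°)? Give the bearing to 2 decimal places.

final bearing 201.14°

The arc subtends δ = 3418.1/3440.065 = 0.993615 rad at the centre.
Start latitude φ₁ = 0.990387 rad; initial bearing θ = 5.986479 rad.
Destination latitude: φ₂ = arcsin( sin φ₁ cos δ + cos φ₁ sin δ cos θ ) = arcsin(0.895759) = 63.606°.
Δλ = atan2( sin θ sin δ cos φ₁ , cos δ − sin φ₁ sin φ₂ ) = atan2(-0.134354, -0.203404) = -2.557850 rad = -146.554°.
λ₂ = -117.449° + -146.554° = -264.003°, normalized to (−180°, 180°] → 95.997°.
The forward bearing on arrival equals the back-azimuth from the destination plus 180°.
Back-azimuth from P₂ (63.61°, 96.00°) to P₁ (56.74°, -117.45°), with Δλ' = λ₁ − λ₂ = -213.45°: atan2( sin Δλ' cos φ₁ , cos φ₂ sin φ₁ − sin φ₂ cos φ₁ cos Δλ' ) = 21.14°.
Final bearing = (21.14° + 180°) mod 360° = 201.14°.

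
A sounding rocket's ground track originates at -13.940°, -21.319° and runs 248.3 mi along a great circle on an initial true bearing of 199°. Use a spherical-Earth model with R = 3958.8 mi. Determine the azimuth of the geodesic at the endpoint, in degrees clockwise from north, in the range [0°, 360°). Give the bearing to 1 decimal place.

Central angle δ = d/R = 0.062721 rad.
With φ₁ = -13.940° = -0.243299 rad and θ = 199° = 3.473205 rad:
sin φ₂ = sin φ₁ cos δ + cos φ₁ sin δ cos θ = (-0.240906)(0.998034) + (0.970549)(0.062680)(-0.945519) = -0.297952
φ₂ = asin(-0.297952) = -0.302546 rad = -17.335°.
Δλ = atan2( sin θ sin δ cos φ₁ , cos δ − sin φ₁ sin φ₂ ) = atan2(-0.019806, 0.926255) = -0.021379 rad = -1.225°.
λ₂ = λ₁ + Δλ = -22.544°.
The forward bearing on arrival equals the back-azimuth from the destination plus 180°.
Back-azimuth from P₂ (-17.3°, -22.5°) to P₁ (-13.9°, -21.3°), with Δλ' = λ₁ − λ₂ = 1.2°: atan2( sin Δλ' cos φ₁ , cos φ₂ sin φ₁ − sin φ₂ cos φ₁ cos Δλ' ) = 19.3°.
Final bearing = (19.3° + 180°) mod 360° = 199.3°.

final bearing 199.3°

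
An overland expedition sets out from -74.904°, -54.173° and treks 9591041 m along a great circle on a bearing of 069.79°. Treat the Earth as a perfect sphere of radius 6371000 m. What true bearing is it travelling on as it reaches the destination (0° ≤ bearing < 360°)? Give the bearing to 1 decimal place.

final bearing 14.2°

Angular distance δ = d/R = 9591041 / 6371000 = 1.505422 rad.
Start latitude φ₁ = -1.307321 rad; initial bearing θ = 1.218065 rad.
Destination latitude: φ₂ = arcsin( sin φ₁ cos δ + cos φ₁ sin δ cos θ ) = arcsin(0.026705) = 1.530°.
For the longitude increment, Δλ = atan2( sin θ sin δ cos φ₁, cos δ − sin φ₁ sin φ₂ ) = atan2(0.243881, 0.091112) = 69.515°.
Hence λ₂ = -54.173° + 69.515° = 15.342°.
The forward bearing on arrival equals the back-azimuth from the destination plus 180°.
Back-azimuth from P₂ (1.5°, 15.3°) to P₁ (-74.9°, -54.2°), with Δλ' = λ₁ − λ₂ = -69.5°: atan2( sin Δλ' cos φ₁ , cos φ₂ sin φ₁ − sin φ₂ cos φ₁ cos Δλ' ) = 194.2°.
Final bearing = (194.2° + 180°) mod 360° = 14.2°.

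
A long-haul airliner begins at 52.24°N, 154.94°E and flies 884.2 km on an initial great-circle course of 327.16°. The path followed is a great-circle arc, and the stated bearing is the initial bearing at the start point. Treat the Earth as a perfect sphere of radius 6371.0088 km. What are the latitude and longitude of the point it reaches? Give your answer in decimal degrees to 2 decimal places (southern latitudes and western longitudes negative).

The arc subtends δ = 884.2/6371.0088 = 0.138785 rad at the centre.
With φ₁ = 52.24° = 0.911760 rad and θ = 327.16° = 5.710019 rad:
Applying the spherical law of cosines for sides, sin φ₂ = sin φ₁ cos δ + cos φ₁ sin δ cos θ = 0.854156, so φ₂ = 58.67°.
Δλ = atan2( sin θ sin δ cos φ₁ , cos δ − sin φ₁ sin φ₂ ) = atan2(-0.045939, 0.315104) = -0.144772 rad = -8.29°.
λ₂ = λ₁ + Δλ = 146.65°.

latitude 58.67°, longitude 146.65°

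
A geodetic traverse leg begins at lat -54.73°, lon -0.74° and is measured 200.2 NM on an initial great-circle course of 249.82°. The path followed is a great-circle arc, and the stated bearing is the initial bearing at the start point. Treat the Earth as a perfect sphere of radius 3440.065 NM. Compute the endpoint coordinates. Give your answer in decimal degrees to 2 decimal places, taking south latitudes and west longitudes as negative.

Angular distance δ = d/R = 200.2 / 3440.065 = 0.058197 rad.
With φ₁ = -54.73° = -0.955219 rad and θ = 249.82° = 4.360182 rad:
Applying the spherical law of cosines for sides, sin φ₂ = sin φ₁ cos δ + cos φ₁ sin δ cos θ = -0.826644, so φ₂ = -55.76°.
For the longitude increment, Δλ = atan2( sin θ sin δ cos φ₁, cos δ − sin φ₁ sin φ₂ ) = atan2(-0.031524, 0.323402) = -5.57°.
λ₂ = λ₁ + Δλ = -6.31°.

latitude -55.76°, longitude -6.31°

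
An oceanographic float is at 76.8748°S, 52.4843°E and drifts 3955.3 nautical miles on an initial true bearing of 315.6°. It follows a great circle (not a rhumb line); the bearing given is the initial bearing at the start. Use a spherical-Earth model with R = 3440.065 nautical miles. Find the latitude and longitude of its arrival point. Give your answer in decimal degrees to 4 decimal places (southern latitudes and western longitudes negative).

Angular distance δ = d/R = 3955.3 / 3440.065 = 1.149775 rad.
With φ₁ = -76.8748° = -1.341718 rad and θ = 315.6° = 5.508259 rad:
Applying the spherical law of cosines for sides, sin φ₂ = sin φ₁ cos δ + cos φ₁ sin δ cos θ = -0.249942, so φ₂ = -14.4741°.
Δλ = atan2( sin θ sin δ cos φ₁ , cos δ − sin φ₁ sin φ₂ ) = atan2(-0.145005, 0.165280) = -0.720147 rad = -41.2614°.
λ₂ = λ₁ + Δλ = 11.2229°.

latitude -14.4741°, longitude 11.2229°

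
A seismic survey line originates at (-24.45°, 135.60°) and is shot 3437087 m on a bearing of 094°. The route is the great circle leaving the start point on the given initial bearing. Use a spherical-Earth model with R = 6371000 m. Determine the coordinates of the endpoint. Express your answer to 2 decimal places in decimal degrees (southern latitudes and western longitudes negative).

Central angle δ = d/R = 0.539489 rad.
Converting: φ₁ = -0.426733 rad, θ = 1.640609 rad.
Destination latitude: φ₂ = arcsin( sin φ₁ cos δ + cos φ₁ sin δ cos θ ) = arcsin(-0.387734) = -22.81°.
Δλ = atan2( sin θ sin δ cos φ₁ , cos δ − sin φ₁ sin φ₂ ) = atan2(0.466492, 0.697489) = 0.589490 rad = 33.78°.
λ₂ = 135.60° + 33.78° = 169.38°.

latitude -22.81°, longitude 169.38°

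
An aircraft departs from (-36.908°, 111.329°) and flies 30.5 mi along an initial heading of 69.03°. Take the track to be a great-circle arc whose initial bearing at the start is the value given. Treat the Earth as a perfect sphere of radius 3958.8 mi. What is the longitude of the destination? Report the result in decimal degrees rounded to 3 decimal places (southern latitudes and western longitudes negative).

Angular distance δ = d/R = 30.5 / 3958.8 = 0.007704 rad.
Converting: φ₁ = -0.644166 rad, θ = 1.204801 rad.
sin φ₂ = sin φ₁ cos δ + cos φ₁ sin δ cos θ = (-0.600532)(0.999970) + (0.799601)(0.007704)(0.357879) = -0.598309
φ₂ = asin(-0.598309) = -0.641390 rad = -36.749°.
Then Δλ = atan2(0.005752, 0.640666) = 0.008978 rad, from sin θ sin δ cos φ₁ over cos δ − sin φ₁ sin φ₂.
λ₂ = 111.329° + 0.514° = 111.843°.

longitude 111.843°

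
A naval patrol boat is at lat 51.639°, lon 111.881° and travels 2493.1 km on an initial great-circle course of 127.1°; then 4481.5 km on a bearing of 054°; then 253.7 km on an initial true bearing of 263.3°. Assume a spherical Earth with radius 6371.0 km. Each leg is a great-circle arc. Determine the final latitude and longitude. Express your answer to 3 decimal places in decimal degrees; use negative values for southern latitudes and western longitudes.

Apply the spherical direct solution leg by leg, carrying full precision between legs.
Leg 1: from (51.639°, 111.881°), δ = 2493.1/6371 = 0.391320 rad, θ = 127.1° → φ = 35.595°, λ = 133.850°.
Leg 2: from (35.595°, 133.850°), δ = 4481.5/6371 = 0.703422 rad, θ = 54° → φ = 48.856°, λ = -173.463°.
Leg 3: from (48.856°, -173.463°), δ = 253.7/6371 = 0.039821 rad, θ = 263.3° → φ = 48.538°, λ = -176.886°.

latitude 48.538°, longitude -176.886°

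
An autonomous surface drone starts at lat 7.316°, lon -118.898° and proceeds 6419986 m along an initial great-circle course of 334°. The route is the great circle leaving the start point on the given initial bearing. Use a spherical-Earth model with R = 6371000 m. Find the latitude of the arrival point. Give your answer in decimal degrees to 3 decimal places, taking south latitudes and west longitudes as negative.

The arc subtends δ = 6419986/6371000 = 1.007689 rad at the centre.
With φ₁ = 7.316° = 0.127688 rad and θ = 334° = 5.829400 rad:
Destination latitude: φ₂ = arcsin( sin φ₁ cos δ + cos φ₁ sin δ cos θ ) = arcsin(0.821810) = 55.266°.
Δλ = atan2( sin θ sin δ cos φ₁ , cos δ − sin φ₁ sin φ₂ ) = atan2(-0.367669, 0.429166) = -0.708375 rad = -40.587°.
λ₂ = -118.898° + -40.587° = -159.485°.

latitude 55.266°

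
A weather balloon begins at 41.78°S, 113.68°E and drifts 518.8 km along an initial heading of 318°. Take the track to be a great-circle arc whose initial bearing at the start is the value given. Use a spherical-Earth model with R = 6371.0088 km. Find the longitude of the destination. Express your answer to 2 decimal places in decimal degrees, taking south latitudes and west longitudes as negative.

longitude 109.71°

δ = 518.8/6371.0088 = 0.081431 rad (4.6657°).
With φ₁ = -41.78° = -0.729199 rad and θ = 318° = 5.550147 rad:
Applying the spherical law of cosines for sides, sin φ₂ = sin φ₁ cos δ + cos φ₁ sin δ cos θ = -0.618987, so φ₂ = -38.24°.
Δλ = atan2( sin θ sin δ cos φ₁ , cos δ − sin φ₁ sin φ₂ ) = atan2(-0.040587, 0.584272) = -0.069355 rad = -3.97°.
λ₂ = λ₁ + Δλ = 109.71°.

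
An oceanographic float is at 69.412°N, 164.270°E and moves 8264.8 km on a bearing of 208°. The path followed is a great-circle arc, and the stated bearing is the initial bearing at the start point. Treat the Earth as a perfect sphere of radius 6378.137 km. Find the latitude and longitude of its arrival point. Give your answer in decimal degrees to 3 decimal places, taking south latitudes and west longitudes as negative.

latitude -2.557°, longitude 137.380°

δ = 8264.8/6378.137 = 1.295802 rad (74.2440°).
With φ₁ = 69.412° = 1.211468 rad and θ = 208° = 3.630285 rad:
Applying the spherical law of cosines for sides, sin φ₂ = sin φ₁ cos δ + cos φ₁ sin δ cos θ = -0.044619, so φ₂ = -2.557°.
Then Δλ = atan2(-0.158885, 0.313311) = -0.469323 rad, from sin θ sin δ cos φ₁ over cos δ − sin φ₁ sin φ₂.
λ₂ = 164.270° + -26.890° = 137.380°.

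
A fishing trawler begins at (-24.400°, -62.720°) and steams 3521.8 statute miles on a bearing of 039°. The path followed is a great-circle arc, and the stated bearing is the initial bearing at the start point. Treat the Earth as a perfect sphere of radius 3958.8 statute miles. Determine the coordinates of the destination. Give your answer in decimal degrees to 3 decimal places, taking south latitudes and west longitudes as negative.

latitude 16.837°, longitude -32.005°

The arc subtends δ = 3521.8/3958.8 = 0.889613 rad at the centre.
With φ₁ = -24.400° = -0.425860 rad and θ = 39° = 0.680678 rad:
Applying the spherical law of cosines for sides, sin φ₂ = sin φ₁ cos δ + cos φ₁ sin δ cos θ = 0.289651, so φ₂ = 16.837°.
For the longitude increment, Δλ = atan2( sin θ sin δ cos φ₁, cos δ − sin φ₁ sin φ₂ ) = atan2(0.445209, 0.749369) = 30.715°.
Hence λ₂ = -62.720° + 30.715° = -32.005°.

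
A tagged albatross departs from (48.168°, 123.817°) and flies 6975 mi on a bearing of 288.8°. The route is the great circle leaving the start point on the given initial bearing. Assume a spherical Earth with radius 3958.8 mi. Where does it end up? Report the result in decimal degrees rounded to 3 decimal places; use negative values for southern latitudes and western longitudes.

δ = 6975/3958.8 = 1.761898 rad (100.9493°).
With φ₁ = 48.168° = 0.840690 rad and θ = 288.8° = 5.040511 rad:
sin φ₂ = sin φ₁ cos δ + cos φ₁ sin δ cos θ = (0.745104)(-0.189940) + (0.666949)(0.981796)(0.322266) = 0.069497
φ₂ = asin(0.069497) = 0.069553 rad = 3.985°.
For the longitude increment, Δλ = atan2( sin θ sin δ cos φ₁, cos δ − sin φ₁ sin φ₂ ) = atan2(-0.619873, -0.241723) = -111.304°.
Hence λ₂ = 123.817° + -111.304° = 12.513°.

latitude 3.985°, longitude 12.513°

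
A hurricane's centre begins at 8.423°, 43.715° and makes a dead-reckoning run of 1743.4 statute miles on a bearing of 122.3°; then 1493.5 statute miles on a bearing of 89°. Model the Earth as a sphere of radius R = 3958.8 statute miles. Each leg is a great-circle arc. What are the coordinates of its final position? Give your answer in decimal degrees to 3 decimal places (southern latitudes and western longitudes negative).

Apply the spherical direct solution leg by leg, carrying full precision between legs.
Leg 1: from (8.423°, 43.715°), δ = 1743.4/3958.8 = 0.440386 rad, θ = 122.3° → φ = -5.326°, λ = 64.931°.
Leg 2: from (-5.326°, 64.931°), δ = 1493.5/3958.8 = 0.377261 rad, θ = 89° → φ = -4.583°, λ = 86.616°.

latitude -4.583°, longitude 86.616°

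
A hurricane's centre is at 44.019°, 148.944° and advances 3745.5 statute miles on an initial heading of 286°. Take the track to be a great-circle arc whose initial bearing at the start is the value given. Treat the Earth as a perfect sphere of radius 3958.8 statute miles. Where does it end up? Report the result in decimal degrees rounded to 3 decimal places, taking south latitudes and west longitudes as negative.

Angular distance δ = d/R = 3745.5 / 3958.8 = 0.946120 rad.
Converting: φ₁ = 0.768276 rad, θ = 4.991642 rad.
sin φ₂ = sin φ₁ cos δ + cos φ₁ sin δ cos θ = (0.694897)(0.584835) + (0.719109)(0.811152)(0.275637) = 0.567181
φ₂ = asin(0.567181) = 0.603079 rad = 34.554°.
Then Δλ = atan2(-0.560711, 0.190702) = -1.242961 rad, from sin θ sin δ cos φ₁ over cos δ − sin φ₁ sin φ₂.
λ₂ = 148.944° + -71.216° = 77.728°.

latitude 34.554°, longitude 77.728°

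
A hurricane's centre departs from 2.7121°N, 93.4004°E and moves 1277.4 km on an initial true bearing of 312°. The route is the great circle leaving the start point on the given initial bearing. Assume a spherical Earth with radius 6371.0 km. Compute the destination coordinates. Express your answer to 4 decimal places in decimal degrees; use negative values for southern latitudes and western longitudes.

latitude 10.3398°, longitude 84.7474°

Angular distance δ = d/R = 1277.4 / 6371 = 0.200502 rad.
With φ₁ = 2.7121° = 0.047335 rad and θ = 312° = 5.445427 rad:
sin φ₂ = sin φ₁ cos δ + cos φ₁ sin δ cos θ = (0.047317)(0.979967) + (0.998880)(0.199162)(0.669131) = 0.179485
φ₂ = asin(0.179485) = 0.180463 rad = 10.3398°.
Δλ = atan2( sin θ sin δ cos φ₁ , cos δ − sin φ₁ sin φ₂ ) = atan2(-0.147840, 0.971474) = -0.151023 rad = -8.6530°.
λ₂ = 93.4004° + -8.6530° = 84.7474°.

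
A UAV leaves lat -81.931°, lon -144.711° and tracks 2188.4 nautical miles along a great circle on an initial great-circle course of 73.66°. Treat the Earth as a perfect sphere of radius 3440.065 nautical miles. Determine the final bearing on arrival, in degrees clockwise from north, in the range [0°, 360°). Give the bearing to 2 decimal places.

final bearing 12.26°

Angular distance δ = d/R = 2188.4 / 3440.065 = 0.636151 rad.
With φ₁ = -81.931° = -1.429966 rad and θ = 73.66° = 1.285610 rad:
Applying the spherical law of cosines for sides, sin φ₂ = sin φ₁ cos δ + cos φ₁ sin δ cos θ = -0.772964, so φ₂ = -50.621°.
For the longitude increment, Δλ = atan2( sin θ sin δ cos φ₁, cos δ − sin φ₁ sin φ₂ ) = atan2(0.080023, 0.039077) = 63.973°.
Hence λ₂ = -144.711° + 63.973° = -80.738°.
The forward bearing on arrival equals the back-azimuth from the destination plus 180°.
Back-azimuth from P₂ (-50.62°, -80.74°) to P₁ (-81.93°, -144.71°), with Δλ' = λ₁ − λ₂ = -63.97°: atan2( sin Δλ' cos φ₁ , cos φ₂ sin φ₁ − sin φ₂ cos φ₁ cos Δλ' ) = 192.26°.
Final bearing = (192.26° + 180°) mod 360° = 12.26°.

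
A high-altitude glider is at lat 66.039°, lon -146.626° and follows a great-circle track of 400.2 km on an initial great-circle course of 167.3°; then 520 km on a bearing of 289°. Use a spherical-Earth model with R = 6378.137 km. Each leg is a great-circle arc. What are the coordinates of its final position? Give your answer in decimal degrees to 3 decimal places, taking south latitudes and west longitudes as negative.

latitude 63.698°, longitude -154.921°

Apply the spherical direct solution leg by leg, carrying full precision between legs.
Leg 1: from (66.039°, -146.626°), δ = 400.2/6378.137 = 0.062746 rad, θ = 167.3° → φ = 62.521°, λ = -144.914°.
Leg 2: from (62.521°, -144.914°), δ = 520/6378.137 = 0.081529 rad, θ = 289° → φ = 63.698°, λ = -154.921°.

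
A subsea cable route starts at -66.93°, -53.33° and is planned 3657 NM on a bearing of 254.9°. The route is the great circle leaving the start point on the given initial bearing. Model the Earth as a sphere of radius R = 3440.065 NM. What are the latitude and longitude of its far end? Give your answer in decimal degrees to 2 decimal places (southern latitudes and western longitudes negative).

latitude -32.45°, longitude -144.61°

Angular distance δ = d/R = 3657 / 3440.065 = 1.063061 rad.
Converting: φ₁ = -1.168149 rad, θ = 4.448844 rad.
Applying the spherical law of cosines for sides, sin φ₂ = sin φ₁ cos δ + cos φ₁ sin δ cos θ = -0.536519, so φ₂ = -32.45°.
Δλ = atan2( sin θ sin δ cos φ₁ , cos δ − sin φ₁ sin φ₂ ) = atan2(-0.330599, -0.007412) = -1.593214 rad = -91.28°.
λ₂ = -53.33° + -91.28° = -144.61°.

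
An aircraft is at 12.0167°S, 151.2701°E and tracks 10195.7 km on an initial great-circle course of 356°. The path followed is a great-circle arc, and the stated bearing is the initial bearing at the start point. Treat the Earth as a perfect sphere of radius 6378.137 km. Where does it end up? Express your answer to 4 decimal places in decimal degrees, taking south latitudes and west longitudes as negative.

latitude 78.8440°, longitude 130.1456°

The arc subtends δ = 10195.7/6378.137 = 1.598539 rad at the centre.
With φ₁ = -12.0167° = -0.209731 rad and θ = 356° = 6.213372 rad:
Destination latitude: φ₂ = arcsin( sin φ₁ cos δ + cos φ₁ sin δ cos θ ) = arcsin(0.981104) = 78.8440°.
For the longitude increment, Δλ = atan2( sin θ sin δ cos φ₁, cos δ − sin φ₁ sin φ₂ ) = atan2(-0.068202, 0.176524) = -21.1245°.
λ₂ = 151.2701° + -21.1245° = 130.1456°.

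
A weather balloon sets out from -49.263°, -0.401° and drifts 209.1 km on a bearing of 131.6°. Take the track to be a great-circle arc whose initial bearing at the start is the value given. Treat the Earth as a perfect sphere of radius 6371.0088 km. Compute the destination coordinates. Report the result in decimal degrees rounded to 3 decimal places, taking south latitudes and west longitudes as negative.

latitude -50.491°, longitude 1.809°

The arc subtends δ = 209.1/6371.0088 = 0.032821 rad at the centre.
Start latitude φ₁ = -0.859802 rad; initial bearing θ = 2.296853 rad.
Applying the spherical law of cosines for sides, sin φ₂ = sin φ₁ cos δ + cos φ₁ sin δ cos θ = -0.771523, so φ₂ = -50.491°.
Δλ = atan2( sin θ sin δ cos φ₁ , cos δ − sin φ₁ sin φ₂ ) = atan2(0.016014, 0.414869) = 0.038580 rad = 2.210°.
λ₂ = -0.401° + 2.210° = 1.809°.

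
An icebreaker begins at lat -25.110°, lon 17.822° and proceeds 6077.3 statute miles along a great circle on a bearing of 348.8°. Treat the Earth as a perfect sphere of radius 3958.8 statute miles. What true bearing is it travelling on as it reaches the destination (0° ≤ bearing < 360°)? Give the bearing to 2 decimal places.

The arc subtends δ = 6077.3/3958.8 = 1.535137 rad at the centre.
Start latitude φ₁ = -0.438252 rad; initial bearing θ = 6.087708 rad.
sin φ₂ = sin φ₁ cos δ + cos φ₁ sin δ cos θ = (-0.424357)(0.035652) + (0.905495)(0.999364)(0.980955) = 0.872556
φ₂ = asin(0.872556) = 1.060410 rad = 60.757°.
Then Δλ = atan2(-0.175766, 0.405927) = -0.408627 rad, from sin θ sin δ cos φ₁ over cos δ − sin φ₁ sin φ₂.
Hence λ₂ = 17.822° + -23.413° = -5.591°.
The forward bearing on arrival equals the back-azimuth from the destination plus 180°.
Back-azimuth from P₂ (60.76°, -5.59°) to P₁ (-25.11°, 17.82°), with Δλ' = λ₁ − λ₂ = 23.41°: atan2( sin Δλ' cos φ₁ , cos φ₂ sin φ₁ − sin φ₂ cos φ₁ cos Δλ' ) = 158.90°.
Final bearing = (158.90° + 180°) mod 360° = 338.90°.

final bearing 338.90°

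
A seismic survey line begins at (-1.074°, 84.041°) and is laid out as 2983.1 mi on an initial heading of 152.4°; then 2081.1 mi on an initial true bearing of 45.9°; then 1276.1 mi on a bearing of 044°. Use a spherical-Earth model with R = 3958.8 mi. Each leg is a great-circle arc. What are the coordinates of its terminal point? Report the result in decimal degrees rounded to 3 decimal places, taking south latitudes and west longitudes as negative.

latitude -1.650°, longitude 142.514°

Apply the spherical direct solution leg by leg, carrying full precision between legs.
Leg 1: from (-1.074°, 84.041°), δ = 2983.1/3958.8 = 0.753536 rad, θ = 152.4° → φ = -38.310°, λ = 107.869°.
Leg 2: from (-38.310°, 107.869°), δ = 2081.1/3958.8 = 0.525690 rad, θ = 45.9° → φ = -15.201°, λ = 129.796°.
Leg 3: from (-15.201°, 129.796°), δ = 1276.1/3958.8 = 0.322345 rad, θ = 44° → φ = -1.650°, λ = 142.514°.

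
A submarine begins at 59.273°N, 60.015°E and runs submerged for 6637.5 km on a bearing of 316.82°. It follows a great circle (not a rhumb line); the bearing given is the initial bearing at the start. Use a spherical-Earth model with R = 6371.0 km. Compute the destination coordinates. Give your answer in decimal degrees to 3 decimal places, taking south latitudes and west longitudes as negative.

The arc subtends δ = 6637.5/6371 = 1.041830 rad at the centre.
With φ₁ = 59.273° = 1.034509 rad and θ = 316.82° = 5.529552 rad:
Destination latitude: φ₂ = arcsin( sin φ₁ cos δ + cos φ₁ sin δ cos θ ) = arcsin(0.755461) = 49.066°.
For the longitude increment, Δλ = atan2( sin θ sin δ cos φ₁, cos δ − sin φ₁ sin φ₂ ) = atan2(-0.301853, -0.144762) = -115.621°.
Hence λ₂ = 60.015° + -115.621° = -55.606°.

latitude 49.066°, longitude -55.606°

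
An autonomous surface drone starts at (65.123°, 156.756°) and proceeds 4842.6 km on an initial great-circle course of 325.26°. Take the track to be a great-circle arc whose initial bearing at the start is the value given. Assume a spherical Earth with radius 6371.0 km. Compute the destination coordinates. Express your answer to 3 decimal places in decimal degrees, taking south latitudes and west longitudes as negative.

latitude 63.598°, longitude 38.757°

The arc subtends δ = 4842.6/6371 = 0.760100 rad at the centre.
Start latitude φ₁ = 1.136611 rad; initial bearing θ = 5.676858 rad.
sin φ₂ = sin φ₁ cos δ + cos φ₁ sin δ cos θ = (0.907213)(0.724767) + (0.420672)(0.688994)(0.821746) = 0.895693
φ₂ = asin(0.895693) = 1.109987 rad = 63.598°.
Δλ = atan2( sin θ sin δ cos φ₁ , cos δ − sin φ₁ sin φ₂ ) = atan2(-0.165167, -0.087818) = -2.059474 rad = -117.999°.
λ₂ = 156.756° + -117.999° = 38.757°.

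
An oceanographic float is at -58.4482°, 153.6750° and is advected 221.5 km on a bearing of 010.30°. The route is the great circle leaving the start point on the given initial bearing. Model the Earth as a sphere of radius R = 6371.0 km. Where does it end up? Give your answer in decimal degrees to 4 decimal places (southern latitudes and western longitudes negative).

latitude -56.4866°, longitude 154.3200°

δ = 221.5/6371 = 0.034767 rad (1.9920°).
Start latitude φ₁ = -1.020114 rad; initial bearing θ = 0.179769 rad.
Applying the spherical law of cosines for sides, sin φ₂ = sin φ₁ cos δ + cos φ₁ sin δ cos θ = -0.833757, so φ₂ = -56.4866°.
Then Δλ = atan2(0.003252, 0.288895) = 0.011257 rad, from sin θ sin δ cos φ₁ over cos δ − sin φ₁ sin φ₂.
Hence λ₂ = 153.6750° + 0.6450° = 154.3200°.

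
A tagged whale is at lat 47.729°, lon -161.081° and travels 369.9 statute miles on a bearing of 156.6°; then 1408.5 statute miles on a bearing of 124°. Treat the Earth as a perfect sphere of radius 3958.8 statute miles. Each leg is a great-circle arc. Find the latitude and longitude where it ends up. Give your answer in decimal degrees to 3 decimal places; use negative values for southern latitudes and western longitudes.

latitude 29.580°, longitude -138.794°

Apply the spherical direct solution leg by leg, carrying full precision between legs.
Leg 1: from (47.729°, -161.081°), δ = 369.9/3958.8 = 0.093437 rad, θ = 156.6° → φ = 42.777°, λ = -158.187°.
Leg 2: from (42.777°, -158.187°), δ = 1408.5/3958.8 = 0.355790 rad, θ = 124° → φ = 29.580°, λ = -138.794°.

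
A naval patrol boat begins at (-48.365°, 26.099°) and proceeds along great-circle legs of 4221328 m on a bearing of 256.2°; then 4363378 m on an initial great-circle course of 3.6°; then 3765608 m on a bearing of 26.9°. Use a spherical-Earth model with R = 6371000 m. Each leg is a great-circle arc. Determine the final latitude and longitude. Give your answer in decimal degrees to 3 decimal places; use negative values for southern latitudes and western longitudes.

latitude 25.788°, longitude -10.628°

Apply the spherical direct solution leg by leg, carrying full precision between legs.
Leg 1: from (-48.365°, 26.099°), δ = 4221328/6371000 = 0.662585 rad, θ = 256.2° → φ = -43.372°, λ = -29.170°.
Leg 2: from (-43.372°, -29.170°), δ = 4363378/6371000 = 0.684881 rad, θ = 3.6° → φ = -4.184°, λ = -26.888°.
Leg 3: from (-4.184°, -26.888°), δ = 3765608/6371000 = 0.591054 rad, θ = 26.9° → φ = 25.788°, λ = -10.628°.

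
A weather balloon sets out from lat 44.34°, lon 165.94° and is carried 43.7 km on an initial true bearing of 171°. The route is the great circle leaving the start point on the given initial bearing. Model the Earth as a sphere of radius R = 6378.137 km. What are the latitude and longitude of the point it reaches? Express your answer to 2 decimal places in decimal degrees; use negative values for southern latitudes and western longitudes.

latitude 43.95°, longitude 166.03°

Angular distance δ = d/R = 43.7 / 6378.137 = 0.006852 rad.
With φ₁ = 44.34° = 0.773879 rad and θ = 171° = 2.984513 rad:
Destination latitude: φ₂ = arcsin( sin φ₁ cos δ + cos φ₁ sin δ cos θ ) = arcsin(0.694058) = 43.95°.
Δλ = atan2( sin θ sin δ cos φ₁ , cos δ − sin φ₁ sin φ₂ ) = atan2(0.000767, 0.514889) = 0.001489 rad = 0.09°.
λ₂ = λ₁ + Δλ = 166.03°.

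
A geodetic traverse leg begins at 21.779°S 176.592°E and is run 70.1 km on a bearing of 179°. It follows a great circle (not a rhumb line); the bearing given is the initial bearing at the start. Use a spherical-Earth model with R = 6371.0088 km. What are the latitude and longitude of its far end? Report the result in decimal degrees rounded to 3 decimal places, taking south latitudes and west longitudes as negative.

The arc subtends δ = 70.1/6371.0088 = 0.011003 rad at the centre.
With φ₁ = -21.779° = -0.380115 rad and θ = 179° = 3.124139 rad:
Applying the spherical law of cosines for sides, sin φ₂ = sin φ₁ cos δ + cos φ₁ sin δ cos θ = -0.381221, so φ₂ = -22.409°.
Δλ = atan2( sin θ sin δ cos φ₁ , cos δ − sin φ₁ sin φ₂ ) = atan2(0.000178, 0.858496) = 0.000208 rad = 0.012°.
λ₂ = λ₁ + Δλ = 176.604°.

latitude -22.409°, longitude 176.604°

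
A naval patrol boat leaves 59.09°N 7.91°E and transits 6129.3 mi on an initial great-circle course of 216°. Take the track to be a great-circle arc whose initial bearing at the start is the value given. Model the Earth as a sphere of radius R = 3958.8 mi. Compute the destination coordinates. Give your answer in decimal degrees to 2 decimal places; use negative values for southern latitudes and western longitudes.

δ = 6129.3/3958.8 = 1.548272 rad (88.7095°).
With φ₁ = 59.09° = 1.031315 rad and θ = 216° = 3.769911 rad:
Destination latitude: φ₂ = arcsin( sin φ₁ cos δ + cos φ₁ sin δ cos θ ) = arcsin(-0.396156) = -23.34°.
Then Δλ = atan2(-0.301863, 0.362414) = -0.694497 rad, from sin θ sin δ cos φ₁ over cos δ − sin φ₁ sin φ₂.
λ₂ = 7.91° + -39.79° = -31.88°.

latitude -23.34°, longitude -31.88°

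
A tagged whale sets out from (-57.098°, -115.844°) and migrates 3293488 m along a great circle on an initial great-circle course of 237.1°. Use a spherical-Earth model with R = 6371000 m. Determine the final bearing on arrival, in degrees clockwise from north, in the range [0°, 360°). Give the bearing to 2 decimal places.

final bearing 289.16°

Angular distance δ = d/R = 3293488 / 6371000 = 0.516950 rad.
With φ₁ = -57.098° = -0.996548 rad and θ = 237.1° = 4.138176 rad:
sin φ₂ = sin φ₁ cos δ + cos φ₁ sin δ cos θ = (-0.839601)(0.869331) + (0.543204)(0.494231)(-0.543174) = -0.875716
φ₂ = asin(-0.875716) = -1.066916 rad = -61.130°.
Δλ = atan2( sin θ sin δ cos φ₁ , cos δ − sin φ₁ sin φ₂ ) = atan2(-0.225411, 0.134079) = -1.034195 rad = -59.255°.
Hence λ₂ = -115.844° + -59.255° = -175.099°.
The forward bearing on arrival equals the back-azimuth from the destination plus 180°.
Back-azimuth from P₂ (-61.13°, -175.10°) to P₁ (-57.10°, -115.84°), with Δλ' = λ₁ − λ₂ = 59.26°: atan2( sin Δλ' cos φ₁ , cos φ₂ sin φ₁ − sin φ₂ cos φ₁ cos Δλ' ) = 109.16°.
Final bearing = (109.16° + 180°) mod 360° = 289.16°.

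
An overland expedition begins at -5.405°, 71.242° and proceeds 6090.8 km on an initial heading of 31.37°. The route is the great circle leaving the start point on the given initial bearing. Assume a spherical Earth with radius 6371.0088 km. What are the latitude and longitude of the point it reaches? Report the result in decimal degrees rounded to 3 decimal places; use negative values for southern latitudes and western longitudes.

δ = 6090.8/6371.0088 = 0.956018 rad (54.7758°).
Start latitude φ₁ = -0.094335 rad; initial bearing θ = 0.547510 rad.
sin φ₂ = sin φ₁ cos δ + cos φ₁ sin δ cos θ = (-0.094195)(0.576777) + (0.995554)(0.816901)(0.853823) = 0.640059
φ₂ = asin(0.640059) = 0.694575 rad = 39.796°.
Δλ = atan2( sin θ sin δ cos φ₁ , cos δ − sin φ₁ sin φ₂ ) = atan2(0.423358, 0.637068) = 0.586529 rad = 33.606°.
λ₂ = 71.242° + 33.606° = 104.848°.

latitude 39.796°, longitude 104.848°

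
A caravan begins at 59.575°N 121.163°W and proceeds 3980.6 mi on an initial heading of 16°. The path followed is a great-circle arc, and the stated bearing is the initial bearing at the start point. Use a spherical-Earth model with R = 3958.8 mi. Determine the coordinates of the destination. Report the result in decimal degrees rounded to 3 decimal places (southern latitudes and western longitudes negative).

latitude 60.804°, longitude 30.337°

The arc subtends δ = 3980.6/3958.8 = 1.005507 rad at the centre.
With φ₁ = 59.575° = 1.039780 rad and θ = 16° = 0.279253 rad:
sin φ₂ = sin φ₁ cos δ + cos φ₁ sin δ cos θ = (0.862293)(0.535660) + (0.506410)(0.844434)(0.961262) = 0.872960
φ₂ = asin(0.872960) = 1.061238 rad = 60.804°.
For the longitude increment, Δλ = atan2( sin θ sin δ cos φ₁, cos δ − sin φ₁ sin φ₂ ) = atan2(0.117871, -0.217087) = 151.500°.
λ₂ = λ₁ + Δλ = 30.337°.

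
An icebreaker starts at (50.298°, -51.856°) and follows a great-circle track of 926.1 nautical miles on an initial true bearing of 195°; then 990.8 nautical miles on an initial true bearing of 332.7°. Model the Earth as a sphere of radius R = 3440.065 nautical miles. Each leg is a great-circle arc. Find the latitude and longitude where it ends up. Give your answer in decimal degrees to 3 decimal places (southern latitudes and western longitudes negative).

Apply the spherical direct solution leg by leg, carrying full precision between legs.
Leg 1: from (50.298°, -51.856°), δ = 926.1/3440.065 = 0.269210 rad, θ = 195° → φ = 35.279°, λ = -56.693°.
Leg 2: from (35.279°, -56.693°), δ = 990.8/3440.065 = 0.288018 rad, θ = 332.7° → φ = 49.449°, λ = -68.253°.

latitude 49.449°, longitude -68.253°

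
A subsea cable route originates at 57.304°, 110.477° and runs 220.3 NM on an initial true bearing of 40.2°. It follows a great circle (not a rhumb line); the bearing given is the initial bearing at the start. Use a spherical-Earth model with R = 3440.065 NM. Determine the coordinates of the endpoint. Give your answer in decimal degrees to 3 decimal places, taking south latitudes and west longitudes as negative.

latitude 60.023°, longitude 115.219°

Central angle δ = d/R = 0.064039 rad.
Converting: φ₁ = 1.000143 rad, θ = 0.701622 rad.
Applying the spherical law of cosines for sides, sin φ₂ = sin φ₁ cos δ + cos φ₁ sin δ cos θ = 0.866227, so φ₂ = 60.023°.
For the longitude increment, Δλ = atan2( sin θ sin δ cos φ₁, cos δ − sin φ₁ sin φ₂ ) = atan2(0.022313, 0.268978) = 4.742°.
Hence λ₂ = 110.477° + 4.742° = 115.219°.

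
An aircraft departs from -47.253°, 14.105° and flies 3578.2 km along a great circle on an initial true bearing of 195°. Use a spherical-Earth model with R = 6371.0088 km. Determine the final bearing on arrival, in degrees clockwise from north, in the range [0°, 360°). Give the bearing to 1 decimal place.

final bearing 227.0°

Central angle δ = d/R = 0.561638 rad.
Converting: φ₁ = -0.824720 rad, θ = 3.403392 rad.
sin φ₂ = sin φ₁ cos δ + cos φ₁ sin δ cos θ = (-0.734358)(0.846384) + (0.678762)(0.532573)(-0.965926) = -0.970722
φ₂ = asin(-0.970722) = -1.328218 rad = -76.101°.
Then Δλ = atan2(-0.093561, 0.133526) = -0.611189 rad, from sin θ sin δ cos φ₁ over cos δ − sin φ₁ sin φ₂.
λ₂ = λ₁ + Δλ = -20.914°.
The forward bearing on arrival equals the back-azimuth from the destination plus 180°.
Back-azimuth from P₂ (-76.1°, -20.9°) to P₁ (-47.3°, 14.1°), with Δλ' = λ₁ − λ₂ = 35.0°: atan2( sin Δλ' cos φ₁ , cos φ₂ sin φ₁ − sin φ₂ cos φ₁ cos Δλ' ) = 47.0°.
Final bearing = (47.0° + 180°) mod 360° = 227.0°.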